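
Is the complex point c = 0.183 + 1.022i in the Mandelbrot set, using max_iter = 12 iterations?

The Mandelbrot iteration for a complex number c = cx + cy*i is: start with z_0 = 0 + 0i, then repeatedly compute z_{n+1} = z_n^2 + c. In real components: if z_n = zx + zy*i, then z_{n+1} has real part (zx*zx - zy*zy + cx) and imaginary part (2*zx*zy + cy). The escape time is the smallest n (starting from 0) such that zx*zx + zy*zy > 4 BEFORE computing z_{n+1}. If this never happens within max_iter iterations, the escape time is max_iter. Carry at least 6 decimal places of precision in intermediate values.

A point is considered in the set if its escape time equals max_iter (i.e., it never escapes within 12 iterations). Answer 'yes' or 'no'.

Answer: no

Derivation:
z_0 = 0 + 0i, c = 0.1830 + 1.0220i
Iter 1: z = 0.1830 + 1.0220i, |z|^2 = 1.0780
Iter 2: z = -0.8280 + 1.3961i, |z|^2 = 2.6345
Iter 3: z = -1.0804 + -1.2898i, |z|^2 = 2.8309
Iter 4: z = -0.3135 + 3.8091i, |z|^2 = 14.6073
Escaped at iteration 4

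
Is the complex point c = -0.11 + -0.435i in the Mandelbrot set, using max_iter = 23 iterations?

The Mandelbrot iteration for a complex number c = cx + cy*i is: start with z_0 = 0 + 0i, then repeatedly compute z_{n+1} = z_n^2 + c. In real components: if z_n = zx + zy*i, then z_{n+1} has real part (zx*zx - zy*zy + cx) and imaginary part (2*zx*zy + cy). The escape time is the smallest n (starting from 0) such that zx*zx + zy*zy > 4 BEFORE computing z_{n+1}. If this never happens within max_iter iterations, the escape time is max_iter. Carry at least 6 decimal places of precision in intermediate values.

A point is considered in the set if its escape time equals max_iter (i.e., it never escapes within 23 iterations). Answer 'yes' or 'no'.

z_0 = 0 + 0i, c = -0.1100 + -0.4350i
Iter 1: z = -0.1100 + -0.4350i, |z|^2 = 0.2013
Iter 2: z = -0.2871 + -0.3393i, |z|^2 = 0.1976
Iter 3: z = -0.1427 + -0.2402i, |z|^2 = 0.0780
Iter 4: z = -0.1473 + -0.3665i, |z|^2 = 0.1560
Iter 5: z = -0.2226 + -0.3270i, |z|^2 = 0.1565
Iter 6: z = -0.1674 + -0.2894i, |z|^2 = 0.1118
Iter 7: z = -0.1657 + -0.3381i, |z|^2 = 0.1418
Iter 8: z = -0.1968 + -0.3229i, |z|^2 = 0.1430
Iter 9: z = -0.1755 + -0.3079i, |z|^2 = 0.1256
Iter 10: z = -0.1740 + -0.3269i, |z|^2 = 0.1371
Iter 11: z = -0.1866 + -0.3213i, |z|^2 = 0.1380
Iter 12: z = -0.1784 + -0.3151i, |z|^2 = 0.1311
Iter 13: z = -0.1775 + -0.3226i, |z|^2 = 0.1356
Iter 14: z = -0.1826 + -0.3205i, |z|^2 = 0.1361
Iter 15: z = -0.1794 + -0.3180i, |z|^2 = 0.1333
Iter 16: z = -0.1789 + -0.3209i, |z|^2 = 0.1350
Iter 17: z = -0.1810 + -0.3202i, |z|^2 = 0.1353
Iter 18: z = -0.1798 + -0.3191i, |z|^2 = 0.1341
Iter 19: z = -0.1795 + -0.3203i, |z|^2 = 0.1348
Iter 20: z = -0.1803 + -0.3200i, |z|^2 = 0.1349
Iter 21: z = -0.1799 + -0.3196i, |z|^2 = 0.1345
Iter 22: z = -0.1798 + -0.3200i, |z|^2 = 0.1347
Did not escape in 23 iterations → in set

Answer: yes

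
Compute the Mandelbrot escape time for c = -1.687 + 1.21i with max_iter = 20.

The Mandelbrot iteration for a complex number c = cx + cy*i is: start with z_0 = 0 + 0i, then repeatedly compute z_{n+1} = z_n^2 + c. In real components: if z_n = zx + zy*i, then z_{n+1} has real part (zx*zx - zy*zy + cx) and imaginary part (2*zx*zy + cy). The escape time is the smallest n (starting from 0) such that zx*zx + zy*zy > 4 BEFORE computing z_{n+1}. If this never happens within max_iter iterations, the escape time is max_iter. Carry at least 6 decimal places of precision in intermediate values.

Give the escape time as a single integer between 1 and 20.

z_0 = 0 + 0i, c = -1.6870 + 1.2100i
Iter 1: z = -1.6870 + 1.2100i, |z|^2 = 4.3101
Escaped at iteration 1

Answer: 1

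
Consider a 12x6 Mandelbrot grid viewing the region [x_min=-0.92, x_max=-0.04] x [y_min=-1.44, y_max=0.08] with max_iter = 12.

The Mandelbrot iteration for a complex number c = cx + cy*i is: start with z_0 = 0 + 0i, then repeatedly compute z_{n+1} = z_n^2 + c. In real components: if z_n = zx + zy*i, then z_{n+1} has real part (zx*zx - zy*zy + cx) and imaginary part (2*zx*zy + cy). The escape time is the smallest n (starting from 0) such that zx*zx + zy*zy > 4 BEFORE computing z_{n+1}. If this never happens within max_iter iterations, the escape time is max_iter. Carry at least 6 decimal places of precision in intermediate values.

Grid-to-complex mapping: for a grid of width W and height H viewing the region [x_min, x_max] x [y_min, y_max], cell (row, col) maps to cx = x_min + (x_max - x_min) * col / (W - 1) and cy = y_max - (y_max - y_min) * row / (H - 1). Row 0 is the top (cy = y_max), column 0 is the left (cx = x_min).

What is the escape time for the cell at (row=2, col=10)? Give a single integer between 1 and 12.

Answer: 12

Derivation:
z_0 = 0 + 0i, c = -0.1200 + -0.5280i
Iter 1: z = -0.1200 + -0.5280i, |z|^2 = 0.2932
Iter 2: z = -0.3844 + -0.4013i, |z|^2 = 0.3088
Iter 3: z = -0.1333 + -0.2195i, |z|^2 = 0.0659
Iter 4: z = -0.1504 + -0.4695i, |z|^2 = 0.2430
Iter 5: z = -0.3178 + -0.3868i, |z|^2 = 0.2506
Iter 6: z = -0.1686 + -0.2822i, |z|^2 = 0.1080
Iter 7: z = -0.1712 + -0.4329i, |z|^2 = 0.2167
Iter 8: z = -0.2781 + -0.3798i, |z|^2 = 0.2216
Iter 9: z = -0.1869 + -0.3168i, |z|^2 = 0.1353
Iter 10: z = -0.1854 + -0.4096i, |z|^2 = 0.2021
Iter 11: z = -0.2534 + -0.3761i, |z|^2 = 0.2057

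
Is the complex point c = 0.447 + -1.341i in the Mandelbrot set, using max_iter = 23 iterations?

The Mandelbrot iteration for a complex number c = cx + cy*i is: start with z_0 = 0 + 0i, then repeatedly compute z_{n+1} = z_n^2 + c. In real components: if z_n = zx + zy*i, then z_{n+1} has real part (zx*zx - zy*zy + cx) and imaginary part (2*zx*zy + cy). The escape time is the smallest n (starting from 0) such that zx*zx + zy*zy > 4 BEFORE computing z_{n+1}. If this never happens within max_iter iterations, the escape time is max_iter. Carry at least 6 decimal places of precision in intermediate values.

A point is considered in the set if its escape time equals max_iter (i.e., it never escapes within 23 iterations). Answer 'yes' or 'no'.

z_0 = 0 + 0i, c = 0.4470 + -1.3410i
Iter 1: z = 0.4470 + -1.3410i, |z|^2 = 1.9981
Iter 2: z = -1.1515 + -2.5399i, |z|^2 = 7.7767
Escaped at iteration 2

Answer: no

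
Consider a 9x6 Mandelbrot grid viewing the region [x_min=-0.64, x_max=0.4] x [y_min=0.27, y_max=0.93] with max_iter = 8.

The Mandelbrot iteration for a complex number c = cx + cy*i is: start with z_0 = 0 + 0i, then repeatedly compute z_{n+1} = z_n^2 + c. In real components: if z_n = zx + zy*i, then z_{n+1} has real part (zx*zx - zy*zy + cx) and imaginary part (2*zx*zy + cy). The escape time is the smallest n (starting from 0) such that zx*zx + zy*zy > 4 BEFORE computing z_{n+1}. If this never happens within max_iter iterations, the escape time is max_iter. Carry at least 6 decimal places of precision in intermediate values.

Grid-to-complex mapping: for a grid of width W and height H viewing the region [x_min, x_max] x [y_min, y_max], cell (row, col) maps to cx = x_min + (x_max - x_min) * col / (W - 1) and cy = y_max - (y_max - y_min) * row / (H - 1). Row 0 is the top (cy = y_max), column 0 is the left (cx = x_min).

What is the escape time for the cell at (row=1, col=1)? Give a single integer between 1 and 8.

z_0 = 0 + 0i, c = -0.5100 + 0.7980i
Iter 1: z = -0.5100 + 0.7980i, |z|^2 = 0.8969
Iter 2: z = -0.8867 + -0.0160i, |z|^2 = 0.7865
Iter 3: z = 0.2760 + 0.8263i, |z|^2 = 0.7589
Iter 4: z = -1.1166 + 1.2541i, |z|^2 = 2.8196
Iter 5: z = -0.8360 + -2.0027i, |z|^2 = 4.7096
Escaped at iteration 5

Answer: 5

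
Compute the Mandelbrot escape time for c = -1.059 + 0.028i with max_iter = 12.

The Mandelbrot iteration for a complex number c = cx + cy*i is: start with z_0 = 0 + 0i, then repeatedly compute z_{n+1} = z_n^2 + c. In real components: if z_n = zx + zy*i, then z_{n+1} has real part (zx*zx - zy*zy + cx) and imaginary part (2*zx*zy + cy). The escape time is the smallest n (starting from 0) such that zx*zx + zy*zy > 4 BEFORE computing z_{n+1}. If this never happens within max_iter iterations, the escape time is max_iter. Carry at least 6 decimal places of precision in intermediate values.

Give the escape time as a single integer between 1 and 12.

Answer: 12

Derivation:
z_0 = 0 + 0i, c = -1.0590 + 0.0280i
Iter 1: z = -1.0590 + 0.0280i, |z|^2 = 1.1223
Iter 2: z = 0.0617 + -0.0313i, |z|^2 = 0.0048
Iter 3: z = -1.0562 + 0.0241i, |z|^2 = 1.1161
Iter 4: z = 0.0559 + -0.0230i, |z|^2 = 0.0037
Iter 5: z = -1.0564 + 0.0254i, |z|^2 = 1.1166
Iter 6: z = 0.0563 + -0.0257i, |z|^2 = 0.0038
Iter 7: z = -1.0565 + 0.0251i, |z|^2 = 1.1168
Iter 8: z = 0.0565 + -0.0250i, |z|^2 = 0.0038
Iter 9: z = -1.0564 + 0.0252i, |z|^2 = 1.1167
Iter 10: z = 0.0564 + -0.0252i, |z|^2 = 0.0038
Iter 11: z = -1.0565 + 0.0252i, |z|^2 = 1.1167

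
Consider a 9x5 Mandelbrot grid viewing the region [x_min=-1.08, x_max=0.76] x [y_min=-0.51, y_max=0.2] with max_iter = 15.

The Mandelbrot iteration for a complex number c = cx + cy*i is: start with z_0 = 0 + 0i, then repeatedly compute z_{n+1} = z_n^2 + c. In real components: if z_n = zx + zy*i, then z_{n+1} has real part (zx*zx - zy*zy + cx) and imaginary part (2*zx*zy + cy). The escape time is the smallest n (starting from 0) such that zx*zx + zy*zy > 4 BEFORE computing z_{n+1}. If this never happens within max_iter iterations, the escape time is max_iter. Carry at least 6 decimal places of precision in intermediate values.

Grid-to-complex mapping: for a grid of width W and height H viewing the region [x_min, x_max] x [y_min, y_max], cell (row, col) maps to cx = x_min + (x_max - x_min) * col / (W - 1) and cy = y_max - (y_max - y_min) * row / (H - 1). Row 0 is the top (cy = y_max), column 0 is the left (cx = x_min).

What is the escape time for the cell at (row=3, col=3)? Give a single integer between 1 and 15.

Answer: 15

Derivation:
z_0 = 0 + 0i, c = -0.3900 + -0.3325i
Iter 1: z = -0.3900 + -0.3325i, |z|^2 = 0.2627
Iter 2: z = -0.3485 + -0.0731i, |z|^2 = 0.1268
Iter 3: z = -0.2739 + -0.2815i, |z|^2 = 0.1543
Iter 4: z = -0.3942 + -0.1783i, |z|^2 = 0.1872
Iter 5: z = -0.2664 + -0.1919i, |z|^2 = 0.1078
Iter 6: z = -0.3559 + -0.2302i, |z|^2 = 0.1797
Iter 7: z = -0.3164 + -0.1686i, |z|^2 = 0.1285
Iter 8: z = -0.3184 + -0.2258i, |z|^2 = 0.1523
Iter 9: z = -0.3396 + -0.1887i, |z|^2 = 0.1510
Iter 10: z = -0.3103 + -0.2043i, |z|^2 = 0.1380
Iter 11: z = -0.3355 + -0.2057i, |z|^2 = 0.1549
Iter 12: z = -0.3198 + -0.1945i, |z|^2 = 0.1401
Iter 13: z = -0.3256 + -0.2081i, |z|^2 = 0.1493
Iter 14: z = -0.3273 + -0.1970i, |z|^2 = 0.1459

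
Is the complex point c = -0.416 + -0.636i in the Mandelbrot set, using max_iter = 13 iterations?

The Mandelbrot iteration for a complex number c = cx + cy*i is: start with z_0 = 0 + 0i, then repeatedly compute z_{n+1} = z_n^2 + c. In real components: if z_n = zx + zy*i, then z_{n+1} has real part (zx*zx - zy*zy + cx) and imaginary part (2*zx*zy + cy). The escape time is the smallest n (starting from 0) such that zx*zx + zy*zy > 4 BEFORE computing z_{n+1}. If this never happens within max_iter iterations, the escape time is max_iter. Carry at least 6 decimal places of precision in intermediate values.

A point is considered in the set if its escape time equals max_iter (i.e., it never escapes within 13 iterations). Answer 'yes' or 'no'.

Answer: no

Derivation:
z_0 = 0 + 0i, c = -0.4160 + -0.6360i
Iter 1: z = -0.4160 + -0.6360i, |z|^2 = 0.5776
Iter 2: z = -0.6474 + -0.1068i, |z|^2 = 0.4306
Iter 3: z = -0.0082 + -0.4976i, |z|^2 = 0.2477
Iter 4: z = -0.6636 + -0.6278i, |z|^2 = 0.8345
Iter 5: z = -0.3698 + 0.1972i, |z|^2 = 0.1756
Iter 6: z = -0.3181 + -0.7818i, |z|^2 = 0.7125
Iter 7: z = -0.9261 + -0.1385i, |z|^2 = 0.8768
Iter 8: z = 0.4224 + -0.3794i, |z|^2 = 0.3224
Iter 9: z = -0.3815 + -0.9565i, |z|^2 = 1.0605
Iter 10: z = -1.1854 + 0.0939i, |z|^2 = 1.4140
Iter 11: z = 0.9804 + -0.8586i, |z|^2 = 1.6984
Iter 12: z = -0.1922 + -2.3196i, |z|^2 = 5.4173
Escaped at iteration 12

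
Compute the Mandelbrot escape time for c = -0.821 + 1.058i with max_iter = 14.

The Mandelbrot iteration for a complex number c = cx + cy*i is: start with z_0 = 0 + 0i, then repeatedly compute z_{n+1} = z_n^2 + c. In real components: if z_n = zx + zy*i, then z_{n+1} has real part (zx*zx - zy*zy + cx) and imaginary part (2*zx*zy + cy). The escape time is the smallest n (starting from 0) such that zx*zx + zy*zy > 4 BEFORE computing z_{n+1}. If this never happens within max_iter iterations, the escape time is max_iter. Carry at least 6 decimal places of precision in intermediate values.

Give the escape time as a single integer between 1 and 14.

Answer: 3

Derivation:
z_0 = 0 + 0i, c = -0.8210 + 1.0580i
Iter 1: z = -0.8210 + 1.0580i, |z|^2 = 1.7934
Iter 2: z = -1.2663 + -0.6792i, |z|^2 = 2.0649
Iter 3: z = 0.3212 + 2.7783i, |z|^2 = 7.8219
Escaped at iteration 3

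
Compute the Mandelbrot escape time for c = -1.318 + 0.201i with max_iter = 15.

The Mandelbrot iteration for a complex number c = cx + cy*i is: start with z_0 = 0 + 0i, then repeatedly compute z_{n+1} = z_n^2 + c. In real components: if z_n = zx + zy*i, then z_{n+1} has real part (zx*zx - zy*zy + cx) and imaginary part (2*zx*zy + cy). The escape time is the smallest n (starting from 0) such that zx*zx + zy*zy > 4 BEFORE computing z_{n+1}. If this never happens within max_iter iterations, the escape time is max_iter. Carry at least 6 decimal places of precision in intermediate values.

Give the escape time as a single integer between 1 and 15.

Answer: 7

Derivation:
z_0 = 0 + 0i, c = -1.3180 + 0.2010i
Iter 1: z = -1.3180 + 0.2010i, |z|^2 = 1.7775
Iter 2: z = 0.3787 + -0.3288i, |z|^2 = 0.2516
Iter 3: z = -1.2827 + -0.0481i, |z|^2 = 1.6476
Iter 4: z = 0.3250 + 0.3243i, |z|^2 = 0.2108
Iter 5: z = -1.3176 + 0.4118i, |z|^2 = 1.9056
Iter 6: z = 0.2484 + -0.8842i, |z|^2 = 0.8435
Iter 7: z = -2.0381 + -0.2382i, |z|^2 = 4.2108
Escaped at iteration 7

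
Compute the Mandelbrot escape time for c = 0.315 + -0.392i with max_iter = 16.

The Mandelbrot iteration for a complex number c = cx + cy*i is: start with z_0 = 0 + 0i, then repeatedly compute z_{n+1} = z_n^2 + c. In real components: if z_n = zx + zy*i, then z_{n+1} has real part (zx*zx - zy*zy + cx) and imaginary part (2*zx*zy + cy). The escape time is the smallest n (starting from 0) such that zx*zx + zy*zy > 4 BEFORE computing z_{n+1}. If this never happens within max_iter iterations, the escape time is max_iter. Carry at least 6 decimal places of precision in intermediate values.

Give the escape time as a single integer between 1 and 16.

z_0 = 0 + 0i, c = 0.3150 + -0.3920i
Iter 1: z = 0.3150 + -0.3920i, |z|^2 = 0.2529
Iter 2: z = 0.2606 + -0.6390i, |z|^2 = 0.4762
Iter 3: z = -0.0254 + -0.7250i, |z|^2 = 0.5262
Iter 4: z = -0.2099 + -0.3552i, |z|^2 = 0.1702
Iter 5: z = 0.2329 + -0.2429i, |z|^2 = 0.1132
Iter 6: z = 0.3103 + -0.5051i, |z|^2 = 0.3514
Iter 7: z = 0.1561 + -0.7054i, |z|^2 = 0.5220
Iter 8: z = -0.1583 + -0.6123i, |z|^2 = 0.3999
Iter 9: z = -0.0348 + -0.1982i, |z|^2 = 0.0405
Iter 10: z = 0.2769 + -0.3782i, |z|^2 = 0.2197
Iter 11: z = 0.2487 + -0.6015i, |z|^2 = 0.4236
Iter 12: z = 0.0151 + -0.6911i, |z|^2 = 0.4779
Iter 13: z = -0.1624 + -0.4128i, |z|^2 = 0.1968
Iter 14: z = 0.1710 + -0.2579i, |z|^2 = 0.0957
Iter 15: z = 0.2777 + -0.4802i, |z|^2 = 0.3077

Answer: 16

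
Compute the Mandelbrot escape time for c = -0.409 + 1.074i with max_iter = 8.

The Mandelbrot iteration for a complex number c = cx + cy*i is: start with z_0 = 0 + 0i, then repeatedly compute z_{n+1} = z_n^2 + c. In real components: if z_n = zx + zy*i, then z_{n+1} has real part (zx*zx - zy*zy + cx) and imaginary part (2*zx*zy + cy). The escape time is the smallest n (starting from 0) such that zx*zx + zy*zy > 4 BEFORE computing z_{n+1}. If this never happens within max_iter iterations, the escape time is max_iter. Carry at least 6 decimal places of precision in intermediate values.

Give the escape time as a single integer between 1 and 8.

Answer: 4

Derivation:
z_0 = 0 + 0i, c = -0.4090 + 1.0740i
Iter 1: z = -0.4090 + 1.0740i, |z|^2 = 1.3208
Iter 2: z = -1.3952 + 0.1955i, |z|^2 = 1.9848
Iter 3: z = 1.4994 + 0.5286i, |z|^2 = 2.5275
Iter 4: z = 1.5597 + 2.6590i, |z|^2 = 9.5031
Escaped at iteration 4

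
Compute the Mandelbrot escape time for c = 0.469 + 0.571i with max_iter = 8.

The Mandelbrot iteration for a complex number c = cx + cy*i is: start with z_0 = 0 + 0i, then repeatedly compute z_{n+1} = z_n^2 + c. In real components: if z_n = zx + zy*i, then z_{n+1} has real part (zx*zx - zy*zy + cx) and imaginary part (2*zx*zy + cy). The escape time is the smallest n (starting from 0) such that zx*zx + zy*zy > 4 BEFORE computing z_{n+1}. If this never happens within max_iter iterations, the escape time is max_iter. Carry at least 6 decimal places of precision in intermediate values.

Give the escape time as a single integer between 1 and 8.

Answer: 5

Derivation:
z_0 = 0 + 0i, c = 0.4690 + 0.5710i
Iter 1: z = 0.4690 + 0.5710i, |z|^2 = 0.5460
Iter 2: z = 0.3629 + 1.1066i, |z|^2 = 1.3563
Iter 3: z = -0.6238 + 1.3742i, |z|^2 = 2.2776
Iter 4: z = -1.0303 + -1.1436i, |z|^2 = 2.3693
Iter 5: z = 0.2226 + 2.9274i, |z|^2 = 8.6195
Escaped at iteration 5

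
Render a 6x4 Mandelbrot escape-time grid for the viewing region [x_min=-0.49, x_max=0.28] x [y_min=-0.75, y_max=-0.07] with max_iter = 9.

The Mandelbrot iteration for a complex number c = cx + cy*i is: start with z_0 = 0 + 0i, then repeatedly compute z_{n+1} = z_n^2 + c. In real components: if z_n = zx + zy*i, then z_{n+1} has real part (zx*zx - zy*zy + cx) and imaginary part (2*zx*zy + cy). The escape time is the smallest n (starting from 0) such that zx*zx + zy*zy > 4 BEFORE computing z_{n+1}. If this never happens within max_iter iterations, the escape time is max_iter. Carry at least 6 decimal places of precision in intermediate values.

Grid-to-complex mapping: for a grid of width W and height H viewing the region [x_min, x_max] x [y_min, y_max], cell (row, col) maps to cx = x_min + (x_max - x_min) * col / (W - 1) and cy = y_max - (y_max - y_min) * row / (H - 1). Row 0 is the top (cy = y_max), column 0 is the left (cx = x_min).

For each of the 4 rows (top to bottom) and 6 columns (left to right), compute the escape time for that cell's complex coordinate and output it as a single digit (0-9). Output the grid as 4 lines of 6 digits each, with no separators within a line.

Answer: 999999
999999
999999
689975

Derivation:
(row=0, col=0): c = -0.4900 + -0.0700i → escape time 9
(row=0, col=1): c = -0.3360 + -0.0700i → escape time 9
(row=0, col=2): c = -0.1820 + -0.0700i → escape time 9
(row=0, col=3): c = -0.0280 + -0.0700i → escape time 9
(row=0, col=4): c = 0.1260 + -0.0700i → escape time 9
(row=0, col=5): c = 0.2800 + -0.0700i → escape time 9
(row=1, col=0): c = -0.4900 + -0.2967i → escape time 9
(row=1, col=1): c = -0.3360 + -0.2967i → escape time 9
(row=1, col=2): c = -0.1820 + -0.2967i → escape time 9
(row=1, col=3): c = -0.0280 + -0.2967i → escape time 9
(row=1, col=4): c = 0.1260 + -0.2967i → escape time 9
(row=1, col=5): c = 0.2800 + -0.2967i → escape time 9
(row=2, col=0): c = -0.4900 + -0.5233i → escape time 9
(row=2, col=1): c = -0.3360 + -0.5233i → escape time 9
(row=2, col=2): c = -0.1820 + -0.5233i → escape time 9
(row=2, col=3): c = -0.0280 + -0.5233i → escape time 9
(row=2, col=4): c = 0.1260 + -0.5233i → escape time 9
(row=2, col=5): c = 0.2800 + -0.5233i → escape time 9
(row=3, col=0): c = -0.4900 + -0.7500i → escape time 6
(row=3, col=1): c = -0.3360 + -0.7500i → escape time 8
(row=3, col=2): c = -0.1820 + -0.7500i → escape time 9
(row=3, col=3): c = -0.0280 + -0.7500i → escape time 9
(row=3, col=4): c = 0.1260 + -0.7500i → escape time 7
(row=3, col=5): c = 0.2800 + -0.7500i → escape time 5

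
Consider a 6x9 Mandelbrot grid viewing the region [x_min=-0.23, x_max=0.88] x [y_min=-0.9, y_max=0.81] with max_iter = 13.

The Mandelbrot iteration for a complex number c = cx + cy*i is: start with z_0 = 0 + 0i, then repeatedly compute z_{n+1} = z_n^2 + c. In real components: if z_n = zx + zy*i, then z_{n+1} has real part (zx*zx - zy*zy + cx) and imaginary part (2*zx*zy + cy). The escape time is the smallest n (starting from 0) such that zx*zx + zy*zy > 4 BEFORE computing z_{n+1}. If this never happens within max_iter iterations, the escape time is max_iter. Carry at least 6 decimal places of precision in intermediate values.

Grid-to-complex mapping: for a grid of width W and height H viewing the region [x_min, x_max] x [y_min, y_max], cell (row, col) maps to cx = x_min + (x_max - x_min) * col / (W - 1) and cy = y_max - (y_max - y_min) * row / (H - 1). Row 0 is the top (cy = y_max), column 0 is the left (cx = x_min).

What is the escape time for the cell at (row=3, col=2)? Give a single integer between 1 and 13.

Answer: 13

Derivation:
z_0 = 0 + 0i, c = 0.2140 + 0.1688i
Iter 1: z = 0.2140 + 0.1688i, |z|^2 = 0.0743
Iter 2: z = 0.2313 + 0.2410i, |z|^2 = 0.1116
Iter 3: z = 0.2094 + 0.2802i, |z|^2 = 0.1224
Iter 4: z = 0.1793 + 0.2861i, |z|^2 = 0.1140
Iter 5: z = 0.1643 + 0.2714i, |z|^2 = 0.1006
Iter 6: z = 0.1673 + 0.2579i, |z|^2 = 0.0945
Iter 7: z = 0.1755 + 0.2551i, |z|^2 = 0.0959
Iter 8: z = 0.1797 + 0.2583i, |z|^2 = 0.0990
Iter 9: z = 0.1796 + 0.2616i, |z|^2 = 0.1007
Iter 10: z = 0.1778 + 0.2627i, |z|^2 = 0.1006
Iter 11: z = 0.1766 + 0.2622i, |z|^2 = 0.0999
Iter 12: z = 0.1764 + 0.2614i, |z|^2 = 0.0994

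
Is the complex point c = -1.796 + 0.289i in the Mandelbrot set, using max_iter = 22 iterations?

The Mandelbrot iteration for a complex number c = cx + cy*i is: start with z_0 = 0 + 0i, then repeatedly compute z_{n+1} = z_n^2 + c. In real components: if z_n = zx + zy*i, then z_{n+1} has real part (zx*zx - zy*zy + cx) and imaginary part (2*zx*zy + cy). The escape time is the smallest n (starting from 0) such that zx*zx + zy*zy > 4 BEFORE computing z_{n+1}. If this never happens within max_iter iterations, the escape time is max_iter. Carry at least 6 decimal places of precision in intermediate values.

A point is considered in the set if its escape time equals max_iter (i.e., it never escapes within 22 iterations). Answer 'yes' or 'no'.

z_0 = 0 + 0i, c = -1.7960 + 0.2890i
Iter 1: z = -1.7960 + 0.2890i, |z|^2 = 3.3091
Iter 2: z = 1.3461 + -0.7491i, |z|^2 = 2.3731
Iter 3: z = -0.5452 + -1.7277i, |z|^2 = 3.2821
Iter 4: z = -4.4837 + 2.1727i, |z|^2 = 24.8244
Escaped at iteration 4

Answer: no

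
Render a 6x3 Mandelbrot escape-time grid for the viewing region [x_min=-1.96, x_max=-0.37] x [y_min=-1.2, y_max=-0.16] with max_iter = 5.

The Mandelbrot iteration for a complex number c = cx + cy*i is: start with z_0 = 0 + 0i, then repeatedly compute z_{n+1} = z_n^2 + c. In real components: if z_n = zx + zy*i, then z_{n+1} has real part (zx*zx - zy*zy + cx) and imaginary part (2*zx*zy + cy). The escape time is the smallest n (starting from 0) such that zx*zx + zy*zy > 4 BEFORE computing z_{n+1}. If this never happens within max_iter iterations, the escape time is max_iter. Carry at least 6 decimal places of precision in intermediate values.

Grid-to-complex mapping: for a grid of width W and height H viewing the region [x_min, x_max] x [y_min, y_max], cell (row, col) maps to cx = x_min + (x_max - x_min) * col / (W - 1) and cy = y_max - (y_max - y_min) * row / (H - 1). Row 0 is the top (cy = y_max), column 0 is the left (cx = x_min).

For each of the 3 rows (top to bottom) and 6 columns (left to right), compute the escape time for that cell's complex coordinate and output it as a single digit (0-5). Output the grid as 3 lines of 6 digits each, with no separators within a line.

Answer: 355555
133455
112333

Derivation:
(row=0, col=0): c = -1.9600 + -0.1600i → escape time 3
(row=0, col=1): c = -1.6420 + -0.1600i → escape time 5
(row=0, col=2): c = -1.3240 + -0.1600i → escape time 5
(row=0, col=3): c = -1.0060 + -0.1600i → escape time 5
(row=0, col=4): c = -0.6880 + -0.1600i → escape time 5
(row=0, col=5): c = -0.3700 + -0.1600i → escape time 5
(row=1, col=0): c = -1.9600 + -0.6800i → escape time 1
(row=1, col=1): c = -1.6420 + -0.6800i → escape time 3
(row=1, col=2): c = -1.3240 + -0.6800i → escape time 3
(row=1, col=3): c = -1.0060 + -0.6800i → escape time 4
(row=1, col=4): c = -0.6880 + -0.6800i → escape time 5
(row=1, col=5): c = -0.3700 + -0.6800i → escape time 5
(row=2, col=0): c = -1.9600 + -1.2000i → escape time 1
(row=2, col=1): c = -1.6420 + -1.2000i → escape time 1
(row=2, col=2): c = -1.3240 + -1.2000i → escape time 2
(row=2, col=3): c = -1.0060 + -1.2000i → escape time 3
(row=2, col=4): c = -0.6880 + -1.2000i → escape time 3
(row=2, col=5): c = -0.3700 + -1.2000i → escape time 3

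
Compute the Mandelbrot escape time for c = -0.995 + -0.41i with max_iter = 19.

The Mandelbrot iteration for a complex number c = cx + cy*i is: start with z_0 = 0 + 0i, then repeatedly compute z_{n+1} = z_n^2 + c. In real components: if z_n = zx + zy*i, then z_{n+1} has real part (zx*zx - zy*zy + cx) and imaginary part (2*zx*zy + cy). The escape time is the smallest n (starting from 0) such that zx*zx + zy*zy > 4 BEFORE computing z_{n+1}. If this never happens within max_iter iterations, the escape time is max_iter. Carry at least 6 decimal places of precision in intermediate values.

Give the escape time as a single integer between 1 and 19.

z_0 = 0 + 0i, c = -0.9950 + -0.4100i
Iter 1: z = -0.9950 + -0.4100i, |z|^2 = 1.1581
Iter 2: z = -0.1731 + 0.4059i, |z|^2 = 0.1947
Iter 3: z = -1.1298 + -0.5505i, |z|^2 = 1.5795
Iter 4: z = -0.0216 + 0.8339i, |z|^2 = 0.6959
Iter 5: z = -1.6899 + -0.4460i, |z|^2 = 3.0549
Iter 6: z = 1.6620 + 1.0975i, |z|^2 = 3.9668
Iter 7: z = 0.5626 + 3.2382i, |z|^2 = 10.8023
Escaped at iteration 7

Answer: 7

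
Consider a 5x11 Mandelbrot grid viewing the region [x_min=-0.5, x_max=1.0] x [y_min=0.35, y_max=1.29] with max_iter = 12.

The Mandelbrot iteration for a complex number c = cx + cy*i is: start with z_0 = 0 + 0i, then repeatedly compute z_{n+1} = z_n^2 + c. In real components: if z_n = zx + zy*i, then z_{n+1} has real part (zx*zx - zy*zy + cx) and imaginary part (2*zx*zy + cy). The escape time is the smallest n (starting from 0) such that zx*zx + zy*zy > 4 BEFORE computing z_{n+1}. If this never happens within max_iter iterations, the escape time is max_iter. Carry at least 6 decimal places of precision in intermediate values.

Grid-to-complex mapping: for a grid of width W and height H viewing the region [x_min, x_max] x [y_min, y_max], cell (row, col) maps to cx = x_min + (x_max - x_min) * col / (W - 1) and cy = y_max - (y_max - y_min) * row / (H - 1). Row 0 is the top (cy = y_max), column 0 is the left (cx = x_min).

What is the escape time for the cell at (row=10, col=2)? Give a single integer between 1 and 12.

z_0 = 0 + 0i, c = 0.2500 + 0.3500i
Iter 1: z = 0.2500 + 0.3500i, |z|^2 = 0.1850
Iter 2: z = 0.1900 + 0.5250i, |z|^2 = 0.3117
Iter 3: z = 0.0105 + 0.5495i, |z|^2 = 0.3021
Iter 4: z = -0.0518 + 0.3615i, |z|^2 = 0.1334
Iter 5: z = 0.1220 + 0.3125i, |z|^2 = 0.1126
Iter 6: z = 0.1672 + 0.4263i, |z|^2 = 0.2097
Iter 7: z = 0.0963 + 0.4926i, |z|^2 = 0.2519
Iter 8: z = 0.0167 + 0.4448i, |z|^2 = 0.1982
Iter 9: z = 0.0524 + 0.3648i, |z|^2 = 0.1358
Iter 10: z = 0.1197 + 0.3882i, |z|^2 = 0.1650
Iter 11: z = 0.1136 + 0.4429i, |z|^2 = 0.2091

Answer: 12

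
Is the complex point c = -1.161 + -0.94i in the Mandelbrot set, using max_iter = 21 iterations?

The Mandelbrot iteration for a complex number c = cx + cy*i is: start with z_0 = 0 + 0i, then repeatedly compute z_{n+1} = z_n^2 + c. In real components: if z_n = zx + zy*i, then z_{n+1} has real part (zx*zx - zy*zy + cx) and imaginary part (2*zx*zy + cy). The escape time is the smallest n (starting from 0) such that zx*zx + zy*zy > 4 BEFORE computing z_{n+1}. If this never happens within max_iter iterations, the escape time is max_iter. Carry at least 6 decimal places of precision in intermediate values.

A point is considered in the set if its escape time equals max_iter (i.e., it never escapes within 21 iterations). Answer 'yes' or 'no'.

z_0 = 0 + 0i, c = -1.1610 + -0.9400i
Iter 1: z = -1.1610 + -0.9400i, |z|^2 = 2.2315
Iter 2: z = -0.6967 + 1.2427i, |z|^2 = 2.0296
Iter 3: z = -2.2199 + -2.6715i, |z|^2 = 12.0648
Escaped at iteration 3

Answer: no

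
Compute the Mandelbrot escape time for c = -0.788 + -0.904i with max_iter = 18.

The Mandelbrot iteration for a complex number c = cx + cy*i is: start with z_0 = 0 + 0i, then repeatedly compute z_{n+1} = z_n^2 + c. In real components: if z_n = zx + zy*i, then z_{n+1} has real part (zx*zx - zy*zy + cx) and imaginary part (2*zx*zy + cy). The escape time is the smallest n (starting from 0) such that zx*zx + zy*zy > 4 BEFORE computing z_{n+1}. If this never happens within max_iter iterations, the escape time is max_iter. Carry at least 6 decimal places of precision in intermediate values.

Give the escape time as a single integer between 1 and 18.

Answer: 4

Derivation:
z_0 = 0 + 0i, c = -0.7880 + -0.9040i
Iter 1: z = -0.7880 + -0.9040i, |z|^2 = 1.4382
Iter 2: z = -0.9843 + 0.5207i, |z|^2 = 1.2399
Iter 3: z = -0.0903 + -1.9290i, |z|^2 = 3.7293
Iter 4: z = -4.5010 + -0.5555i, |z|^2 = 20.5674
Escaped at iteration 4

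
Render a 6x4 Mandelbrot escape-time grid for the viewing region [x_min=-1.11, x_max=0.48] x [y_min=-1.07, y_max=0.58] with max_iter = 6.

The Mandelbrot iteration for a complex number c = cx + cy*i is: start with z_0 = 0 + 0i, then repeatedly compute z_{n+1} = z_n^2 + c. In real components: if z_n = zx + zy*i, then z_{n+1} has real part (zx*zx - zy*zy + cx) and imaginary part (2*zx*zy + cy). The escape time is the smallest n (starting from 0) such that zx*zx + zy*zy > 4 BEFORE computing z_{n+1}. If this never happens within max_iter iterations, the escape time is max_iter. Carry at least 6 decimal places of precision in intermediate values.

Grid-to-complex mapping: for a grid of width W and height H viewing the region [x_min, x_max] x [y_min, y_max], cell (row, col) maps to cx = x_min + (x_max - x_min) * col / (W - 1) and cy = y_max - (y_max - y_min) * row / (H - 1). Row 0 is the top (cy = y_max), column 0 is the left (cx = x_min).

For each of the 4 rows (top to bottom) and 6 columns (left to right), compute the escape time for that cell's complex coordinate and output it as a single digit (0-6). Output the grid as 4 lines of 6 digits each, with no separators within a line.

Answer: 456665
666665
566665
334642

Derivation:
(row=0, col=0): c = -1.1100 + 0.5800i → escape time 4
(row=0, col=1): c = -0.7920 + 0.5800i → escape time 5
(row=0, col=2): c = -0.4740 + 0.5800i → escape time 6
(row=0, col=3): c = -0.1560 + 0.5800i → escape time 6
(row=0, col=4): c = 0.1620 + 0.5800i → escape time 6
(row=0, col=5): c = 0.4800 + 0.5800i → escape time 5
(row=1, col=0): c = -1.1100 + 0.0300i → escape time 6
(row=1, col=1): c = -0.7920 + 0.0300i → escape time 6
(row=1, col=2): c = -0.4740 + 0.0300i → escape time 6
(row=1, col=3): c = -0.1560 + 0.0300i → escape time 6
(row=1, col=4): c = 0.1620 + 0.0300i → escape time 6
(row=1, col=5): c = 0.4800 + 0.0300i → escape time 5
(row=2, col=0): c = -1.1100 + -0.5200i → escape time 5
(row=2, col=1): c = -0.7920 + -0.5200i → escape time 6
(row=2, col=2): c = -0.4740 + -0.5200i → escape time 6
(row=2, col=3): c = -0.1560 + -0.5200i → escape time 6
(row=2, col=4): c = 0.1620 + -0.5200i → escape time 6
(row=2, col=5): c = 0.4800 + -0.5200i → escape time 5
(row=3, col=0): c = -1.1100 + -1.0700i → escape time 3
(row=3, col=1): c = -0.7920 + -1.0700i → escape time 3
(row=3, col=2): c = -0.4740 + -1.0700i → escape time 4
(row=3, col=3): c = -0.1560 + -1.0700i → escape time 6
(row=3, col=4): c = 0.1620 + -1.0700i → escape time 4
(row=3, col=5): c = 0.4800 + -1.0700i → escape time 2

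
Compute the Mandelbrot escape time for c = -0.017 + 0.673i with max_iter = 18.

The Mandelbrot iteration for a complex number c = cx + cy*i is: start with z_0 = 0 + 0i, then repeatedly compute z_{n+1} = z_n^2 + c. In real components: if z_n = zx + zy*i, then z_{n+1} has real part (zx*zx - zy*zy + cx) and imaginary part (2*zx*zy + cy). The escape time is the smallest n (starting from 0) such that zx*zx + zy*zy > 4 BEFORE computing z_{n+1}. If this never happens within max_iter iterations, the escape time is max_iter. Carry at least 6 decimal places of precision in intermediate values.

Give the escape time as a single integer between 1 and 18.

z_0 = 0 + 0i, c = -0.0170 + 0.6730i
Iter 1: z = -0.0170 + 0.6730i, |z|^2 = 0.4532
Iter 2: z = -0.4696 + 0.6501i, |z|^2 = 0.6432
Iter 3: z = -0.2191 + 0.0624i, |z|^2 = 0.0519
Iter 4: z = 0.0271 + 0.6457i, |z|^2 = 0.4176
Iter 5: z = -0.4332 + 0.7080i, |z|^2 = 0.6889
Iter 6: z = -0.3307 + 0.0596i, |z|^2 = 0.1129
Iter 7: z = 0.0888 + 0.6336i, |z|^2 = 0.4093
Iter 8: z = -0.4105 + 0.7855i, |z|^2 = 0.7855
Iter 9: z = -0.4655 + 0.0281i, |z|^2 = 0.2174
Iter 10: z = 0.1989 + 0.6469i, |z|^2 = 0.4580
Iter 11: z = -0.3959 + 0.9303i, |z|^2 = 1.0221
Iter 12: z = -0.7257 + -0.0636i, |z|^2 = 0.5307
Iter 13: z = 0.5056 + 0.7653i, |z|^2 = 0.8413
Iter 14: z = -0.3470 + 1.4468i, |z|^2 = 2.2137
Iter 15: z = -1.9899 + -0.3311i, |z|^2 = 4.0693
Escaped at iteration 15

Answer: 15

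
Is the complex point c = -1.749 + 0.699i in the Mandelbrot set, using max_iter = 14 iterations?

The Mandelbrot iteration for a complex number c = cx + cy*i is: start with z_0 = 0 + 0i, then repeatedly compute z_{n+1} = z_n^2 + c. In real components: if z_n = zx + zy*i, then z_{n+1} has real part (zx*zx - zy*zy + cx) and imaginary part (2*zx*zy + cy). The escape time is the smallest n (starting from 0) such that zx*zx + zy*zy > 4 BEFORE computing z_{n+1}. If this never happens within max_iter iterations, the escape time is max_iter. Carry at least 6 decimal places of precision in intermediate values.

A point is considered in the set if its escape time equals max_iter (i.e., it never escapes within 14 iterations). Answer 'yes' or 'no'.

Answer: no

Derivation:
z_0 = 0 + 0i, c = -1.7490 + 0.6990i
Iter 1: z = -1.7490 + 0.6990i, |z|^2 = 3.5476
Iter 2: z = 0.8214 + -1.7461i, |z|^2 = 3.7236
Iter 3: z = -4.1232 + -2.1695i, |z|^2 = 21.7073
Escaped at iteration 3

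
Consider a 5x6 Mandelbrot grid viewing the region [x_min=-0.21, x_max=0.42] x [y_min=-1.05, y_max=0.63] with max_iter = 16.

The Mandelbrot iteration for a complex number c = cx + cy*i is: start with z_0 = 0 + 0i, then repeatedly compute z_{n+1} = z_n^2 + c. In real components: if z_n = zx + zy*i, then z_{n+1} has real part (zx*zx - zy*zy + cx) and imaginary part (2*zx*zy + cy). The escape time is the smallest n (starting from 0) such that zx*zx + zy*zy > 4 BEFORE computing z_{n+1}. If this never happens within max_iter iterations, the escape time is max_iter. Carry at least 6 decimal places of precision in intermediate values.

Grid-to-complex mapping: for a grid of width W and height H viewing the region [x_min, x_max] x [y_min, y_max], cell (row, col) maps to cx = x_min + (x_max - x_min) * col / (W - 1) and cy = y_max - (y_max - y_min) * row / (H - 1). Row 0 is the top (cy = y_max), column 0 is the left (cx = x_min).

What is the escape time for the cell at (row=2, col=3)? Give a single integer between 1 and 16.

Answer: 16

Derivation:
z_0 = 0 + 0i, c = 0.2625 + -0.0420i
Iter 1: z = 0.2625 + -0.0420i, |z|^2 = 0.0707
Iter 2: z = 0.3296 + -0.0641i, |z|^2 = 0.1128
Iter 3: z = 0.3671 + -0.0842i, |z|^2 = 0.1418
Iter 4: z = 0.3901 + -0.1038i, |z|^2 = 0.1630
Iter 5: z = 0.4039 + -0.1230i, |z|^2 = 0.1783
Iter 6: z = 0.4105 + -0.1414i, |z|^2 = 0.1885
Iter 7: z = 0.4110 + -0.1581i, |z|^2 = 0.1939
Iter 8: z = 0.4065 + -0.1720i, |z|^2 = 0.1948
Iter 9: z = 0.3981 + -0.1818i, |z|^2 = 0.1916
Iter 10: z = 0.3880 + -0.1868i, |z|^2 = 0.1854
Iter 11: z = 0.3781 + -0.1869i, |z|^2 = 0.1779
Iter 12: z = 0.3706 + -0.1834i, |z|^2 = 0.1709
Iter 13: z = 0.3662 + -0.1779i, |z|^2 = 0.1657
Iter 14: z = 0.3650 + -0.1723i, |z|^2 = 0.1629
Iter 15: z = 0.3660 + -0.1678i, |z|^2 = 0.1621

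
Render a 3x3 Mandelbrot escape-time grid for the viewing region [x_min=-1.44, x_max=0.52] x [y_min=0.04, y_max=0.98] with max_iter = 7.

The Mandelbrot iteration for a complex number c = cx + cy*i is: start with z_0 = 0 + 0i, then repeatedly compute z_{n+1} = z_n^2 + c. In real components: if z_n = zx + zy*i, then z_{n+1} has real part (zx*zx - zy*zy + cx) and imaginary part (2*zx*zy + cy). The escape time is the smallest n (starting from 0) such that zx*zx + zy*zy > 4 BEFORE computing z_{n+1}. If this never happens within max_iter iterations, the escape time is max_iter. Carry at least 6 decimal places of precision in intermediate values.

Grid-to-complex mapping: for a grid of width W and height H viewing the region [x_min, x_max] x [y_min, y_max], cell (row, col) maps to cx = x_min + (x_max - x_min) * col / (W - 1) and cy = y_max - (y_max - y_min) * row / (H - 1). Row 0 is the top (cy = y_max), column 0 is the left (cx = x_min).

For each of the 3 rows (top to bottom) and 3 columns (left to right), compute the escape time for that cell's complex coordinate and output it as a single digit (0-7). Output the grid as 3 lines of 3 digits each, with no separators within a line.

Answer: 342
374
775

Derivation:
(row=0, col=0): c = -1.4400 + 0.9800i → escape time 3
(row=0, col=1): c = -0.4600 + 0.9800i → escape time 4
(row=0, col=2): c = 0.5200 + 0.9800i → escape time 2
(row=1, col=0): c = -1.4400 + 0.5100i → escape time 3
(row=1, col=1): c = -0.4600 + 0.5100i → escape time 7
(row=1, col=2): c = 0.5200 + 0.5100i → escape time 4
(row=2, col=0): c = -1.4400 + 0.0400i → escape time 7
(row=2, col=1): c = -0.4600 + 0.0400i → escape time 7
(row=2, col=2): c = 0.5200 + 0.0400i → escape time 5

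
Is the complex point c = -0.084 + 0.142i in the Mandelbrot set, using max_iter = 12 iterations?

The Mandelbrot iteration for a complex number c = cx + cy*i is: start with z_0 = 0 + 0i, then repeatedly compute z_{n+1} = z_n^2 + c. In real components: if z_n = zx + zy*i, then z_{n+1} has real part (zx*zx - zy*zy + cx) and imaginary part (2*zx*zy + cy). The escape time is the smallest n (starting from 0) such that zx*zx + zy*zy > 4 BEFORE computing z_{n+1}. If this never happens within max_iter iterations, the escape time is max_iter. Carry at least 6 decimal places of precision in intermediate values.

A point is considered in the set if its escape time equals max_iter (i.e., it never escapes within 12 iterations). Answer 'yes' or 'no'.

Answer: yes

Derivation:
z_0 = 0 + 0i, c = -0.0840 + 0.1420i
Iter 1: z = -0.0840 + 0.1420i, |z|^2 = 0.0272
Iter 2: z = -0.0971 + 0.1181i, |z|^2 = 0.0234
Iter 3: z = -0.0885 + 0.1191i, |z|^2 = 0.0220
Iter 4: z = -0.0903 + 0.1209i, |z|^2 = 0.0228
Iter 5: z = -0.0905 + 0.1202i, |z|^2 = 0.0226
Iter 6: z = -0.0903 + 0.1203i, |z|^2 = 0.0226
Iter 7: z = -0.0903 + 0.1203i, |z|^2 = 0.0226
Iter 8: z = -0.0903 + 0.1203i, |z|^2 = 0.0226
Iter 9: z = -0.0903 + 0.1203i, |z|^2 = 0.0226
Iter 10: z = -0.0903 + 0.1203i, |z|^2 = 0.0226
Iter 11: z = -0.0903 + 0.1203i, |z|^2 = 0.0226
Did not escape in 12 iterations → in set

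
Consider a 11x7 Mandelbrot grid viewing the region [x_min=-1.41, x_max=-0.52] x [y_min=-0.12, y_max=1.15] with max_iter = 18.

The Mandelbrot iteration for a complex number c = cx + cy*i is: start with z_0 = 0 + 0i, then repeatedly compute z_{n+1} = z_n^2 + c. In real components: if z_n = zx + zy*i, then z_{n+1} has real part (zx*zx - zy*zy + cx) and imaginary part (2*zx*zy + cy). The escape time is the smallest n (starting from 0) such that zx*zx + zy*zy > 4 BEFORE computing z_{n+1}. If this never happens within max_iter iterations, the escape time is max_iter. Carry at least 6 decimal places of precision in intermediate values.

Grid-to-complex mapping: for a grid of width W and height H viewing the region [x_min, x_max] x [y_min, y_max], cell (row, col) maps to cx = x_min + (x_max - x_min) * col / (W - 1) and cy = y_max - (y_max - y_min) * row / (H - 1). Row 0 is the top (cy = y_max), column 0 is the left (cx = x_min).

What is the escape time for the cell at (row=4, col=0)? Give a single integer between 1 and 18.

Answer: 5

Derivation:
z_0 = 0 + 0i, c = -1.4100 + 0.3033i
Iter 1: z = -1.4100 + 0.3033i, |z|^2 = 2.0801
Iter 2: z = 0.4861 + -0.5521i, |z|^2 = 0.5411
Iter 3: z = -1.4785 + -0.2334i, |z|^2 = 2.2404
Iter 4: z = 0.7215 + 0.9934i, |z|^2 = 1.5074
Iter 5: z = -1.8763 + 1.7368i, |z|^2 = 6.5371
Escaped at iteration 5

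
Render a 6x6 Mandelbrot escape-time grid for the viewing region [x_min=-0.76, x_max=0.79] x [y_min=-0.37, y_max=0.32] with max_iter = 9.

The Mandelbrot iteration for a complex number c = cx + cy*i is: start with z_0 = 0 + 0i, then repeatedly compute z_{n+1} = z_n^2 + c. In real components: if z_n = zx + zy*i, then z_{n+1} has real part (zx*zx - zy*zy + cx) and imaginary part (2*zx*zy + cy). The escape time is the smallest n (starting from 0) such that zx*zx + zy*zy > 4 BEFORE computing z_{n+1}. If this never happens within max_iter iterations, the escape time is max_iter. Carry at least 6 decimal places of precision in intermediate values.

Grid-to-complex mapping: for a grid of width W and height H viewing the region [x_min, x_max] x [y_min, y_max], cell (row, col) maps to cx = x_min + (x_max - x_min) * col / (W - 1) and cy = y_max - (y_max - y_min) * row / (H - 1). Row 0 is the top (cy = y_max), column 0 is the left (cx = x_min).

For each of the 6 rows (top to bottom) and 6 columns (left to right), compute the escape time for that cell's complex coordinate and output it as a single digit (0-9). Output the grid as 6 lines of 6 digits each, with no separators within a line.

Answer: 999963
999953
999953
999953
999963
899973

Derivation:
(row=0, col=0): c = -0.7600 + 0.3200i → escape time 9
(row=0, col=1): c = -0.4500 + 0.3200i → escape time 9
(row=0, col=2): c = -0.1400 + 0.3200i → escape time 9
(row=0, col=3): c = 0.1700 + 0.3200i → escape time 9
(row=0, col=4): c = 0.4800 + 0.3200i → escape time 6
(row=0, col=5): c = 0.7900 + 0.3200i → escape time 3
(row=1, col=0): c = -0.7600 + 0.1820i → escape time 9
(row=1, col=1): c = -0.4500 + 0.1820i → escape time 9
(row=1, col=2): c = -0.1400 + 0.1820i → escape time 9
(row=1, col=3): c = 0.1700 + 0.1820i → escape time 9
(row=1, col=4): c = 0.4800 + 0.1820i → escape time 5
(row=1, col=5): c = 0.7900 + 0.1820i → escape time 3
(row=2, col=0): c = -0.7600 + 0.0440i → escape time 9
(row=2, col=1): c = -0.4500 + 0.0440i → escape time 9
(row=2, col=2): c = -0.1400 + 0.0440i → escape time 9
(row=2, col=3): c = 0.1700 + 0.0440i → escape time 9
(row=2, col=4): c = 0.4800 + 0.0440i → escape time 5
(row=2, col=5): c = 0.7900 + 0.0440i → escape time 3
(row=3, col=0): c = -0.7600 + -0.0940i → escape time 9
(row=3, col=1): c = -0.4500 + -0.0940i → escape time 9
(row=3, col=2): c = -0.1400 + -0.0940i → escape time 9
(row=3, col=3): c = 0.1700 + -0.0940i → escape time 9
(row=3, col=4): c = 0.4800 + -0.0940i → escape time 5
(row=3, col=5): c = 0.7900 + -0.0940i → escape time 3
(row=4, col=0): c = -0.7600 + -0.2320i → escape time 9
(row=4, col=1): c = -0.4500 + -0.2320i → escape time 9
(row=4, col=2): c = -0.1400 + -0.2320i → escape time 9
(row=4, col=3): c = 0.1700 + -0.2320i → escape time 9
(row=4, col=4): c = 0.4800 + -0.2320i → escape time 6
(row=4, col=5): c = 0.7900 + -0.2320i → escape time 3
(row=5, col=0): c = -0.7600 + -0.3700i → escape time 8
(row=5, col=1): c = -0.4500 + -0.3700i → escape time 9
(row=5, col=2): c = -0.1400 + -0.3700i → escape time 9
(row=5, col=3): c = 0.1700 + -0.3700i → escape time 9
(row=5, col=4): c = 0.4800 + -0.3700i → escape time 7
(row=5, col=5): c = 0.7900 + -0.3700i → escape time 3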